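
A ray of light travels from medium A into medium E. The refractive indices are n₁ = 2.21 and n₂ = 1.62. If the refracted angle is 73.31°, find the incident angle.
sin θ₁ = (n₂/n₁)·sin θ₂ → θ₁ = 44.6°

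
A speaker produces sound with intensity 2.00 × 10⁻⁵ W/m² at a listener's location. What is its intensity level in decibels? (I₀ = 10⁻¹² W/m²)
β = 10·log₁₀(I/I₀) = 73.01 dB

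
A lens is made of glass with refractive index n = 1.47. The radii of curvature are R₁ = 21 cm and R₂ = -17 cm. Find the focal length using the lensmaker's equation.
1/f = (n − 1)(1/R₁ − 1/R₂) → f = 19.99 cm (converging lens)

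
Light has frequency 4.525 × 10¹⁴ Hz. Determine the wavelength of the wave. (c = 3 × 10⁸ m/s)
λ = c/f = 663 nm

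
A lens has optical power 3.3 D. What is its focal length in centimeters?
f = 1/P = 30.3 cm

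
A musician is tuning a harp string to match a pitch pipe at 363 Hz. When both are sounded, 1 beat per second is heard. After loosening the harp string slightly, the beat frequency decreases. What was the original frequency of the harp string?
364 Hz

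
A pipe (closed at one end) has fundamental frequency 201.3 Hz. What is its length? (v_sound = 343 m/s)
L = v/(4f₁) = 0.426 m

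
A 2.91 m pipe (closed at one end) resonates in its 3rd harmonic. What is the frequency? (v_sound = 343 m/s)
fₙ = nv/(4L) = 88.4 Hz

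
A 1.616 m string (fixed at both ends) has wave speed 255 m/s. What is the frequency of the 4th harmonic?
fₙ = nv/(2L) = 315.6 Hz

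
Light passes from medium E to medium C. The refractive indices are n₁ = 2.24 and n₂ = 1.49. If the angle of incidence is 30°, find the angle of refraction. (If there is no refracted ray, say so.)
sin θ₂ = (n₁/n₂)·sin θ₁ = 0.7517 → θ₂ = 48.74°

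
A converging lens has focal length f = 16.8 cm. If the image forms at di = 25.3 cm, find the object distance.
1/do = 1/f − 1/di → do = 50 cm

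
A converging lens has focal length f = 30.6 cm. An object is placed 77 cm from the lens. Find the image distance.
1/di = 1/f − 1/do → di = 50.78 cm (real image)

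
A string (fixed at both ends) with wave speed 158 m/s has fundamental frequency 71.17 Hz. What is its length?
L = v/(2f₁) = 1.11 m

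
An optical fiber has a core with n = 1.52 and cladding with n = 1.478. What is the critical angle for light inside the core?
θc = arcsin(n_cladding/n_core) = 76.5°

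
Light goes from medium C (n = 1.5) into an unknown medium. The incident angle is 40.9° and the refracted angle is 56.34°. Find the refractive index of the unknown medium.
n₂ = n₁·sin θ₁ / sin θ₂ = 1.18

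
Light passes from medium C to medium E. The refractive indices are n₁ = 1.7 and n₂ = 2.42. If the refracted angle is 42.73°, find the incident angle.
sin θ₁ = (n₂/n₁)·sin θ₂ → θ₁ = 75°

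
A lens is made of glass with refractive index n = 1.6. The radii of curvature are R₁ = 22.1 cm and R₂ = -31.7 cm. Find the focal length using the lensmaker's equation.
1/f = (n − 1)(1/R₁ − 1/R₂) → f = 21.7 cm (converging lens)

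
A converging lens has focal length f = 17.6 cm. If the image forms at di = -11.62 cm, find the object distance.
1/do = 1/f − 1/di → do = 6.999 cm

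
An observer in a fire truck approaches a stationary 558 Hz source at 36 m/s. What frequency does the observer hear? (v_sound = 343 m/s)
f_obs = f·(v + v_o)/v = 616.6 Hz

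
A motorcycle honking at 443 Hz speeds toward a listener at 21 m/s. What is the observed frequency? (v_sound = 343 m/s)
f_obs = f·v/(v − v_s) = 471.9 Hz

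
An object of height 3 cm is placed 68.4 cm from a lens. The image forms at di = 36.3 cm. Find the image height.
hi = (-di/do) × ho = -1.592 cm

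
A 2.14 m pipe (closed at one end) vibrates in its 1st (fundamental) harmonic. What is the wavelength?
λₙ = 4L/n = 8.56 m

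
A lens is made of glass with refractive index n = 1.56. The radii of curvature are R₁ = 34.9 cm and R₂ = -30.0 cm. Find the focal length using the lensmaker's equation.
1/f = (n − 1)(1/R₁ − 1/R₂) → f = 28.81 cm (converging lens)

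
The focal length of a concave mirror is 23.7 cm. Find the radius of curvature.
R = 2|f| = 47.4 cm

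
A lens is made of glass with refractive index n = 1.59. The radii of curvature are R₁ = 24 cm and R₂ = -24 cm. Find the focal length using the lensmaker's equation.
1/f = (n − 1)(1/R₁ − 1/R₂) → f = 20.34 cm (converging lens)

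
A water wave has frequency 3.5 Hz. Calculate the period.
T = 1/f = 0.2857 s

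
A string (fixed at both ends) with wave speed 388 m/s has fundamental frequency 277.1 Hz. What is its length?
L = v/(2f₁) = 0.7001 m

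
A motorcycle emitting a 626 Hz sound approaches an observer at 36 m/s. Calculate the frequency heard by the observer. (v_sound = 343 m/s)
f_obs = f·v/(v − v_s) = 699.4 Hz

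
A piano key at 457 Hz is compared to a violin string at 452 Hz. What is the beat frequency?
5 Hz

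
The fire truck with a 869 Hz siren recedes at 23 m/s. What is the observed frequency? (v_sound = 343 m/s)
f_obs = f·v/(v + v_s) = 814.4 Hz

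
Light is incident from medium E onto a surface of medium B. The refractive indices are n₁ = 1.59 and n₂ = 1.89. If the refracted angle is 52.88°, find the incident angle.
sin θ₁ = (n₂/n₁)·sin θ₂ → θ₁ = 71.41°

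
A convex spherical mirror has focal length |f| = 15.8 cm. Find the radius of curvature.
R = 2|f| = 31.6 cm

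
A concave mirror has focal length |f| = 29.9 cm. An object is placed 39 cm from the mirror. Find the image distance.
f = +29.9 cm (concave); 1/di = 1/f − 1/do → di = 128.1 cm (real image, in front of mirror)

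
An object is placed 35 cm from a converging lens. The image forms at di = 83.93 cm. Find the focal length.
1/f = 1/do + 1/di → f = 24.7 cm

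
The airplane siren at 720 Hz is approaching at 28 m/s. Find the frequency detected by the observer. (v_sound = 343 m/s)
f_obs = f·v/(v − v_s) = 784 Hz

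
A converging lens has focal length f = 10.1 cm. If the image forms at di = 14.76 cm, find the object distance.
1/do = 1/f − 1/di → do = 31.99 cm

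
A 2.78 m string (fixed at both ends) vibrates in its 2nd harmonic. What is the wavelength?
λₙ = 2L/n = 2.78 m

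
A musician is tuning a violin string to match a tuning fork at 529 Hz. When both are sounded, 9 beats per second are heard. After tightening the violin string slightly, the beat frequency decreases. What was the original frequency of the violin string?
520 Hz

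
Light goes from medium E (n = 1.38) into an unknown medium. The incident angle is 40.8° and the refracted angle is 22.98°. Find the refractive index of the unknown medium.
n₂ = n₁·sin θ₁ / sin θ₂ = 2.31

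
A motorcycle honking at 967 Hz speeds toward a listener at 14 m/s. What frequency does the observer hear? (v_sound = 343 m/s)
f_obs = f·v/(v − v_s) = 1008 Hz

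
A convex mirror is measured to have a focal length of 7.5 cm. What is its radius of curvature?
R = 2|f| = 15 cm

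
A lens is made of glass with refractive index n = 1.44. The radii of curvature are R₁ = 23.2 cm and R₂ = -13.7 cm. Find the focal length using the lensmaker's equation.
1/f = (n − 1)(1/R₁ − 1/R₂) → f = 19.58 cm (converging lens)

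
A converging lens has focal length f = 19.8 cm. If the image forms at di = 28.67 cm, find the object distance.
1/do = 1/f − 1/di → do = 64 cm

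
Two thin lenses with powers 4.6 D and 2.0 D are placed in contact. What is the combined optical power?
P_total = P₁ + P₂ = 6.6 D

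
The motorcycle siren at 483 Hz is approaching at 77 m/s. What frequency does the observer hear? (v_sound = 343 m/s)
f_obs = f·v/(v − v_s) = 622.8 Hz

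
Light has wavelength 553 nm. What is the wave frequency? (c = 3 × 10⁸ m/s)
f = c/λ = 5.425 × 10¹⁴ Hz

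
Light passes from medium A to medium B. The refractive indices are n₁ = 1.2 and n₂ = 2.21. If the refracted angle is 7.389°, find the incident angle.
sin θ₁ = (n₂/n₁)·sin θ₂ → θ₁ = 13.7°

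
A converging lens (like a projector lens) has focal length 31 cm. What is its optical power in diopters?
P = 1/f = 3.226 D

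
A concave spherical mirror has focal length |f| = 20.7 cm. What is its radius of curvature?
R = 2|f| = 41.4 cm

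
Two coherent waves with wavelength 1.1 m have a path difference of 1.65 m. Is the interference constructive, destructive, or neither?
destructive — path difference = 1.5λ, an odd multiple of λ/2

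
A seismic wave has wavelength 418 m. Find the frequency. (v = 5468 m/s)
f = v/λ = 13.08 Hz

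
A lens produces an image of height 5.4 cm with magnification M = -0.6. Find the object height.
ho = |hi|/|M| = 9 cm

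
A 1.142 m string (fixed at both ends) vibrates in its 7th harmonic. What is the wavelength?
λₙ = 2L/n = 0.3263 m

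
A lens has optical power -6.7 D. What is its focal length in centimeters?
f = 1/P = -14.93 cm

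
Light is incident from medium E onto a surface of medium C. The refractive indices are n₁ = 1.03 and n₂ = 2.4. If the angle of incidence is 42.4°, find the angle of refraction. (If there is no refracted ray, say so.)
sin θ₂ = (n₁/n₂)·sin θ₁ = 0.2894 → θ₂ = 16.82°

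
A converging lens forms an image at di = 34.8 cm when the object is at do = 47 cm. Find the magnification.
M = −di/do = -0.7404 (inverted image)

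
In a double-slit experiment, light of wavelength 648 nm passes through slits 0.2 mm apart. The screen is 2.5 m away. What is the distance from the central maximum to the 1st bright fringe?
y = mλL/d = 8.1 mm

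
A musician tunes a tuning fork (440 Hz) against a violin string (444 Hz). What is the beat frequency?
4 Hz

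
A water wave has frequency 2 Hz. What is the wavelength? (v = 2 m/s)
λ = v/f = 1 m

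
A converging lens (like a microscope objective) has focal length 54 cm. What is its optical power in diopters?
P = 1/f = 1.852 D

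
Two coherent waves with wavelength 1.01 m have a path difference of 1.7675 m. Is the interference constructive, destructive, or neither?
neither (partial) — path difference = 1.75λ, neither a whole number of wavelengths nor an odd multiple of λ/2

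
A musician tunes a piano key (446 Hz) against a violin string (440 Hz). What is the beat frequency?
6 Hz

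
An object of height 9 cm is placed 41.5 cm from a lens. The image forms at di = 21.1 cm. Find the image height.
hi = (-di/do) × ho = -4.576 cm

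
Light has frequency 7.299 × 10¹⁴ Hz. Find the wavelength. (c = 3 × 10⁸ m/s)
λ = c/f = 411 nm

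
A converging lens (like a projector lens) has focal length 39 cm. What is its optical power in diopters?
P = 1/f = 2.564 D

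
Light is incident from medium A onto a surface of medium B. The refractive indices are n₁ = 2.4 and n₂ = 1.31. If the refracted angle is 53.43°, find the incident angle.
sin θ₁ = (n₂/n₁)·sin θ₂ → θ₁ = 26°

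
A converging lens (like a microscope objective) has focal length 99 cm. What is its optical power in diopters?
P = 1/f = 1.01 D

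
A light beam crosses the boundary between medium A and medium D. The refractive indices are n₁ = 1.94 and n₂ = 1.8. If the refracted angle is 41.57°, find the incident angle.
sin θ₁ = (n₂/n₁)·sin θ₂ → θ₁ = 38°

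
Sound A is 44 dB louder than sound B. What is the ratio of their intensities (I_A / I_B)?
I_A/I_B = 10^(Δβ/10) = 25120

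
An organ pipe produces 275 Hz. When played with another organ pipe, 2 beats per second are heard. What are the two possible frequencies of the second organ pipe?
f₂ = 275 ± 2 Hz → 277 Hz or 273 Hz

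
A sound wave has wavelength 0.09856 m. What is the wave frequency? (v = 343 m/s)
f = v/λ = 3480 Hz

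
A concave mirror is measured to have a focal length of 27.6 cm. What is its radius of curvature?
R = 2|f| = 55.2 cm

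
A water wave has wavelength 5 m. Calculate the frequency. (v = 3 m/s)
f = v/λ = 0.6 Hz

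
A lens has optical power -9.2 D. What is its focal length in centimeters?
f = 1/P = -10.87 cm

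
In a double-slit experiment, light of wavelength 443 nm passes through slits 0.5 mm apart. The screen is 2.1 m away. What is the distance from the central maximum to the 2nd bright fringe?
y = mλL/d = 3.721 mm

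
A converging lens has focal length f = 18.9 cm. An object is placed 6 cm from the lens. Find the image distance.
1/di = 1/f − 1/do → di = -8.791 cm (virtual image)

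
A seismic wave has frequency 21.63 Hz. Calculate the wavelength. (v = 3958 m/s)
λ = v/f = 183 m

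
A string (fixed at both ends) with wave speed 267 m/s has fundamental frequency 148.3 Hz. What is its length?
L = v/(2f₁) = 0.9002 m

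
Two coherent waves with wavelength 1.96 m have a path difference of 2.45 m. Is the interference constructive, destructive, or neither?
neither (partial) — path difference = 1.25λ, neither a whole number of wavelengths nor an odd multiple of λ/2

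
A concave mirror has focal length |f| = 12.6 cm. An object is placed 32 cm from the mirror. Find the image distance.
f = +12.6 cm (concave); 1/di = 1/f − 1/do → di = 20.78 cm (real image, in front of mirror)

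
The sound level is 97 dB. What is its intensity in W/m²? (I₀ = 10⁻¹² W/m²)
I = I₀·10^(β/10) = 5.01 × 10⁻³ W/m²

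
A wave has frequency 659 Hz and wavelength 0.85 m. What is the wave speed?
v = fλ = 560.1 m/s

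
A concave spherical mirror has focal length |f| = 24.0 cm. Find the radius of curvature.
R = 2|f| = 48 cm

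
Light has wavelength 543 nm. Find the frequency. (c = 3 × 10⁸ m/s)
f = c/λ = 5.525 × 10¹⁴ Hz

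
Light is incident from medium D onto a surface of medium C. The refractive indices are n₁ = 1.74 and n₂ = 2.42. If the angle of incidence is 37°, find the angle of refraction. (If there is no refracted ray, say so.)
sin θ₂ = (n₁/n₂)·sin θ₁ = 0.4327 → θ₂ = 25.64°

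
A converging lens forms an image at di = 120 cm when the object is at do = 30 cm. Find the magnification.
M = −di/do = -4 (inverted image)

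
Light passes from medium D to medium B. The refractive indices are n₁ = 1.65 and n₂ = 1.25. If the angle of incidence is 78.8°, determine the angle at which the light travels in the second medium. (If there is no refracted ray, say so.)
sin θ₂ = (n₁/n₂)·sin θ₁ = 1.295 > 1, so there is no refracted ray — the light undergoes total internal reflection.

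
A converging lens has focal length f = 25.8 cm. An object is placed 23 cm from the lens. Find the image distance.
1/di = 1/f − 1/do → di = -211.9 cm (virtual image)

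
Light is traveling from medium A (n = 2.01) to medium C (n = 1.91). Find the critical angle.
θc = arcsin(n₂/n₁) = 71.85°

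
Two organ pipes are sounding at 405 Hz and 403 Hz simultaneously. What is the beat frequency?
2 Hz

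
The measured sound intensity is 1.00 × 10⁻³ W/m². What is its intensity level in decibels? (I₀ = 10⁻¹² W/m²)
β = 10·log₁₀(I/I₀) = 90 dB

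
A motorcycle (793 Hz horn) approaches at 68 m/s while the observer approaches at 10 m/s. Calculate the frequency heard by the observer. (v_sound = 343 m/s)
f_obs = f·(v + v_o)/(v − v_s) = 1018 Hz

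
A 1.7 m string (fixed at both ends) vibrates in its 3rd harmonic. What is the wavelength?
λₙ = 2L/n = 1.133 m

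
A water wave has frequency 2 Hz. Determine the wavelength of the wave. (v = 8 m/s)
λ = v/f = 4 m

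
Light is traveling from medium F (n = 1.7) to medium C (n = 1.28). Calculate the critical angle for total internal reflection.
θc = arcsin(n₂/n₁) = 48.85°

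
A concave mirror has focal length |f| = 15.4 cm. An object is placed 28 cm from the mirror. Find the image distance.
f = +15.4 cm (concave); 1/di = 1/f − 1/do → di = 34.22 cm (real image, in front of mirror)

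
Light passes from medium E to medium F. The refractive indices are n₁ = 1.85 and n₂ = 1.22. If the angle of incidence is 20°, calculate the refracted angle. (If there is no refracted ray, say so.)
sin θ₂ = (n₁/n₂)·sin θ₁ = 0.5186 → θ₂ = 31.24°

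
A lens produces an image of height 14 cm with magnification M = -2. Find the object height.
ho = |hi|/|M| = 7 cm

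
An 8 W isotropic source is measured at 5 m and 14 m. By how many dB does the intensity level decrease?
Δβ = 20·log₁₀(r₂/r₁) = 8.943 dB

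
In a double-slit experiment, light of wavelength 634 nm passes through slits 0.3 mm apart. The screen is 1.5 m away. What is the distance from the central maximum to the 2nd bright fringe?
y = mλL/d = 6.34 mm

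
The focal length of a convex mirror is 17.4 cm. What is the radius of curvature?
R = 2|f| = 34.8 cm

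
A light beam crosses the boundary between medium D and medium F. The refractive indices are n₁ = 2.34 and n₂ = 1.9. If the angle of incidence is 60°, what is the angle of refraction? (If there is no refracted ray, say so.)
sin θ₂ = (n₁/n₂)·sin θ₁ = 1.067 > 1, so there is no refracted ray — the light undergoes total internal reflection.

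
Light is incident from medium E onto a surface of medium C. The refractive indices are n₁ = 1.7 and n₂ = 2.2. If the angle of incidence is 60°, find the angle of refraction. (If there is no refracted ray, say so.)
sin θ₂ = (n₁/n₂)·sin θ₁ = 0.6692 → θ₂ = 42.01°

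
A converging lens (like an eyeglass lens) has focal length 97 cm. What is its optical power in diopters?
P = 1/f = 1.031 D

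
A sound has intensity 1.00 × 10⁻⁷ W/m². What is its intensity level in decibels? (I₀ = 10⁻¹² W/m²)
β = 10·log₁₀(I/I₀) = 50 dB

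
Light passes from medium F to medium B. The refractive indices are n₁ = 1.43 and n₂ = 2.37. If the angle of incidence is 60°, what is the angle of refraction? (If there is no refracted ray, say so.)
sin θ₂ = (n₁/n₂)·sin θ₁ = 0.5225 → θ₂ = 31.5°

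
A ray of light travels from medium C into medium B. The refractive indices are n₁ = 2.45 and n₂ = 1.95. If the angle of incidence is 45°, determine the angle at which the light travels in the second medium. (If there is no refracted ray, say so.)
sin θ₂ = (n₁/n₂)·sin θ₁ = 0.8884 → θ₂ = 62.67°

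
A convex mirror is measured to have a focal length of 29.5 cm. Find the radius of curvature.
R = 2|f| = 59 cm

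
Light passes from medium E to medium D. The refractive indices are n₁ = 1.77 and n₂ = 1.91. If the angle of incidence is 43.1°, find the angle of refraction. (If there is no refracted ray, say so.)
sin θ₂ = (n₁/n₂)·sin θ₁ = 0.6332 → θ₂ = 39.29°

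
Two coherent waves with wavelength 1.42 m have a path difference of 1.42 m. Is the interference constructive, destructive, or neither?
constructive — path difference = 1λ, a whole number of wavelengths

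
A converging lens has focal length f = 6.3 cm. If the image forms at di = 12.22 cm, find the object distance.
1/do = 1/f − 1/di → do = 13 cm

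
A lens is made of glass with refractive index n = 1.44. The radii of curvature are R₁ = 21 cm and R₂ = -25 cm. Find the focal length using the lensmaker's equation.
1/f = (n − 1)(1/R₁ − 1/R₂) → f = 25.94 cm (converging lens)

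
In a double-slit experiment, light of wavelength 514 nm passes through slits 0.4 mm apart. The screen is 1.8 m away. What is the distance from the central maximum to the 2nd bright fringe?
y = mλL/d = 4.626 mm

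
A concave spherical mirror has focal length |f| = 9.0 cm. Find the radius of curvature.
R = 2|f| = 18 cm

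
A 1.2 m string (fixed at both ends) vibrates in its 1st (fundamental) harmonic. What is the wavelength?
λₙ = 2L/n = 2.4 m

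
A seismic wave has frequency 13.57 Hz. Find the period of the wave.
T = 1/f = 0.07369 s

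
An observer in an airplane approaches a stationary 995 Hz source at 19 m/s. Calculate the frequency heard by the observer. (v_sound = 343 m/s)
f_obs = f·(v + v_o)/v = 1050 Hz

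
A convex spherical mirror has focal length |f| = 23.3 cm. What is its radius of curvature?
R = 2|f| = 46.6 cm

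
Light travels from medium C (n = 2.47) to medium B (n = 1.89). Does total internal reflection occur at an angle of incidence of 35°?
θc = arcsin(n₂/n₁) = 49.92°; 35° < θc, so no — the ray refracts.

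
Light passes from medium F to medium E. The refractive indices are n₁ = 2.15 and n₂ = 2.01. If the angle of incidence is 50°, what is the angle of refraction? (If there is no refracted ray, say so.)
sin θ₂ = (n₁/n₂)·sin θ₁ = 0.8194 → θ₂ = 55.02°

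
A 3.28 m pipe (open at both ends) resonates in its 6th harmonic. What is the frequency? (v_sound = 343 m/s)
fₙ = nv/(2L) = 313.7 Hz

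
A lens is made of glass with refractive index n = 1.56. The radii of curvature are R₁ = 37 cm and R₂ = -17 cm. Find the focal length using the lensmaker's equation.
1/f = (n − 1)(1/R₁ − 1/R₂) → f = 20.8 cm (converging lens)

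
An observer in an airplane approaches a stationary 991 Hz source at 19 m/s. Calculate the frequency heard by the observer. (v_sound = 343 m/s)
f_obs = f·(v + v_o)/v = 1046 Hz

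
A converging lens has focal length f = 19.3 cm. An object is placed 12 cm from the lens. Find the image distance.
1/di = 1/f − 1/do → di = -31.73 cm (virtual image)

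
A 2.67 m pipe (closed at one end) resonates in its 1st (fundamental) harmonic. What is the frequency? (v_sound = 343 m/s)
fₙ = nv/(4L) = 32.12 Hz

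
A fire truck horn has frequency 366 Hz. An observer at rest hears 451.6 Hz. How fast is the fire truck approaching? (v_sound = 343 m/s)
v_s = v·(1 − f/f_obs) = 65.02 m/s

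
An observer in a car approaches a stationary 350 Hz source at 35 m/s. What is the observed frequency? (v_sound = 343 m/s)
f_obs = f·(v + v_o)/v = 385.7 Hz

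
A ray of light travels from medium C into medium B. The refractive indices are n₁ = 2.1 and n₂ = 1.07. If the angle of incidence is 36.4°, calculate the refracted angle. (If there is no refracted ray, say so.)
sin θ₂ = (n₁/n₂)·sin θ₁ = 1.165 > 1, so there is no refracted ray — the light undergoes total internal reflection.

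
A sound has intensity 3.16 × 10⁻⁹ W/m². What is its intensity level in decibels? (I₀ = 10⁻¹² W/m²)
β = 10·log₁₀(I/I₀) = 35 dB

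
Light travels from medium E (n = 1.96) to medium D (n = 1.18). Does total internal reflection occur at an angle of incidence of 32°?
θc = arcsin(n₂/n₁) = 37.02°; 32° < θc, so no — the ray refracts.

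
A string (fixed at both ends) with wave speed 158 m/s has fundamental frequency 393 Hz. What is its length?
L = v/(2f₁) = 0.201 m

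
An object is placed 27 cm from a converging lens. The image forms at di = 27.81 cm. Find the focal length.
1/f = 1/do + 1/di → f = 13.7 cm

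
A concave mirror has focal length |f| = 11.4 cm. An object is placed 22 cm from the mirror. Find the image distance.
f = +11.4 cm (concave); 1/di = 1/f − 1/do → di = 23.66 cm (real image, in front of mirror)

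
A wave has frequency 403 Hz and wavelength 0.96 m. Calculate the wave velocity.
v = fλ = 386.9 m/s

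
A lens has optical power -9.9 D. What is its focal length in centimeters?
f = 1/P = -10.1 cm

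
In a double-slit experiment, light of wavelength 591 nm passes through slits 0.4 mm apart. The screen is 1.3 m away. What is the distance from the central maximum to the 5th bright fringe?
y = mλL/d = 9.604 mm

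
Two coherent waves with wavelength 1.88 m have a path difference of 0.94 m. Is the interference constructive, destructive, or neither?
destructive — path difference = 0.5λ, an odd multiple of λ/2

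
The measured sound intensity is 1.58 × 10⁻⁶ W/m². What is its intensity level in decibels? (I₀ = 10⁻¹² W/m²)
β = 10·log₁₀(I/I₀) = 61.99 dB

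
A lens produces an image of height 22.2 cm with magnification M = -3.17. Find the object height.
ho = |hi|/|M| = 7.003 cm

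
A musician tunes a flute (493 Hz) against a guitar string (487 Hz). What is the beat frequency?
6 Hz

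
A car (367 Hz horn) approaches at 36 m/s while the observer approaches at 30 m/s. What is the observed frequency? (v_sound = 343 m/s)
f_obs = f·(v + v_o)/(v − v_s) = 445.9 Hz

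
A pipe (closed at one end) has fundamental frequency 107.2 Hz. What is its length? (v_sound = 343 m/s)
L = v/(4f₁) = 0.7999 m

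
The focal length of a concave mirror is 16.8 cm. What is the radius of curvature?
R = 2|f| = 33.6 cm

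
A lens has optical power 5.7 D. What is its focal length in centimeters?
f = 1/P = 17.54 cm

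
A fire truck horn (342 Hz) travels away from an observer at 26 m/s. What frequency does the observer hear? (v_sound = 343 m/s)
f_obs = f·v/(v + v_s) = 317.9 Hz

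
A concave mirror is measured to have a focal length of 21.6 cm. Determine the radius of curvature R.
R = 2|f| = 43.2 cm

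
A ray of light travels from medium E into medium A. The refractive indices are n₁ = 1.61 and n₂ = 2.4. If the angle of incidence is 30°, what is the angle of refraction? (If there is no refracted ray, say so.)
sin θ₂ = (n₁/n₂)·sin θ₁ = 0.3354 → θ₂ = 19.6°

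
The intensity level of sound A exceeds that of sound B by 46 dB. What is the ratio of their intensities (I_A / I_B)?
I_A/I_B = 10^(Δβ/10) = 39810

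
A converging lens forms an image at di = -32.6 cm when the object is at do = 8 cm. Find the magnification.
M = −di/do = 4.075 (upright image)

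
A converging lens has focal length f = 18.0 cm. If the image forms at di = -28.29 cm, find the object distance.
1/do = 1/f − 1/di → do = 11 cm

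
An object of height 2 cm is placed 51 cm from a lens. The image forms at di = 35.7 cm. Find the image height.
hi = (-di/do) × ho = -1.4 cm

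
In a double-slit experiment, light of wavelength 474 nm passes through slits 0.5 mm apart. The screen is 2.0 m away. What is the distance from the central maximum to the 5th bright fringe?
y = mλL/d = 9.48 mm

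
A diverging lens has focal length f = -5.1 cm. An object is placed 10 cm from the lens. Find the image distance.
1/di = 1/f − 1/do → di = -3.377 cm (virtual image)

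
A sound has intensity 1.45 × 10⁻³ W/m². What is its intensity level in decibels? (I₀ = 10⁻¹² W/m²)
β = 10·log₁₀(I/I₀) = 91.61 dB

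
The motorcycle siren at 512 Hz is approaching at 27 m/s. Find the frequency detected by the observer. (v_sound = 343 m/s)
f_obs = f·v/(v − v_s) = 555.7 Hz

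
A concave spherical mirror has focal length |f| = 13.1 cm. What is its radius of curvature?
R = 2|f| = 26.2 cm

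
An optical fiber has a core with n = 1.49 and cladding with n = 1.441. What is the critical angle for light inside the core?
θc = arcsin(n_cladding/n_core) = 75.27°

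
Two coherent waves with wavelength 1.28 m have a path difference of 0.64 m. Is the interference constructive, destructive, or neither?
destructive — path difference = 0.5λ, an odd multiple of λ/2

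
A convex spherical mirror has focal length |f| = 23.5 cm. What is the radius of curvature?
R = 2|f| = 47 cm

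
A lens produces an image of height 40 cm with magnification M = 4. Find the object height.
ho = |hi|/|M| = 10 cm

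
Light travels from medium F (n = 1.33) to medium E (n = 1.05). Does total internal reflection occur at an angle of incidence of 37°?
θc = arcsin(n₂/n₁) = 52.14°; 37° < θc, so no — the ray refracts.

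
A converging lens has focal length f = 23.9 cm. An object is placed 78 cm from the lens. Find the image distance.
1/di = 1/f − 1/do → di = 34.46 cm (real image)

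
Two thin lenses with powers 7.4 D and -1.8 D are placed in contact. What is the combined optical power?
P_total = P₁ + P₂ = 5.6 D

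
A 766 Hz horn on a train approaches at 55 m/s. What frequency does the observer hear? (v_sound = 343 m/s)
f_obs = f·v/(v − v_s) = 912.3 Hz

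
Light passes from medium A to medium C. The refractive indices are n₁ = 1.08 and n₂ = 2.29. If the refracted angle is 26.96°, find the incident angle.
sin θ₁ = (n₂/n₁)·sin θ₂ → θ₁ = 74.01°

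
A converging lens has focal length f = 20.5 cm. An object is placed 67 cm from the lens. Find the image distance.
1/di = 1/f − 1/do → di = 29.54 cm (real image)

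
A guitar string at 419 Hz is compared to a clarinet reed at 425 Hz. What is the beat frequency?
6 Hz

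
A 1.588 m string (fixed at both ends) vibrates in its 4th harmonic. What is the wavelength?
λₙ = 2L/n = 0.794 m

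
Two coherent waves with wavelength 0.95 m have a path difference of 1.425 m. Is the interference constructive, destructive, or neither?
destructive — path difference = 1.5λ, an odd multiple of λ/2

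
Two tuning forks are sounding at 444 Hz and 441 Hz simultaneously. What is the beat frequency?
3 Hz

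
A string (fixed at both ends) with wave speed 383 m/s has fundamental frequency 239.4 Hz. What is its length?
L = v/(2f₁) = 0.7999 m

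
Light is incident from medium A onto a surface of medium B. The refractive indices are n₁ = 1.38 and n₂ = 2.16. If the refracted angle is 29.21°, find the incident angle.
sin θ₁ = (n₂/n₁)·sin θ₂ → θ₁ = 49.8°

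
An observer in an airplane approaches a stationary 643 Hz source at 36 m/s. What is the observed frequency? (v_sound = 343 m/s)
f_obs = f·(v + v_o)/v = 710.5 Hz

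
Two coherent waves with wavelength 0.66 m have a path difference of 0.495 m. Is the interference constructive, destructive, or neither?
neither (partial) — path difference = 0.75λ, neither a whole number of wavelengths nor an odd multiple of λ/2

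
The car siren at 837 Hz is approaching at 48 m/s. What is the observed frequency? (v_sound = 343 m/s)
f_obs = f·v/(v − v_s) = 973.2 Hz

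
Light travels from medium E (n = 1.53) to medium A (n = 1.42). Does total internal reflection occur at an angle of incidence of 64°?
θc = arcsin(n₂/n₁) = 68.14°; 64° < θc, so no — the ray refracts.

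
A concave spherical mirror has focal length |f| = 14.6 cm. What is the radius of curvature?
R = 2|f| = 29.2 cm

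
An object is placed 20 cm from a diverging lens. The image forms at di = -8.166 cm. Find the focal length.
1/f = 1/do + 1/di → f = -13.8 cm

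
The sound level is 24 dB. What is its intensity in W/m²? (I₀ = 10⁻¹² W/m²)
I = I₀·10^(β/10) = 2.51 × 10⁻¹⁰ W/m²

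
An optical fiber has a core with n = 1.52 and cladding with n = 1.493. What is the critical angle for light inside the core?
θc = arcsin(n_cladding/n_core) = 79.18°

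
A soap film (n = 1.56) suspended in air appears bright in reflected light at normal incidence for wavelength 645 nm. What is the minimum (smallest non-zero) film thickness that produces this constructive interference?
2nt = (m − ½)λ with m = 1 → t = (m − ½)λ/(2n) = 103.4 nm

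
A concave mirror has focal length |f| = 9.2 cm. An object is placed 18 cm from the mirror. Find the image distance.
f = +9.2 cm (concave); 1/di = 1/f − 1/do → di = 18.82 cm (real image, in front of mirror)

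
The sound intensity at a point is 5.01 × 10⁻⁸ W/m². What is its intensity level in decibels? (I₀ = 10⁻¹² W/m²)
β = 10·log₁₀(I/I₀) = 47 dB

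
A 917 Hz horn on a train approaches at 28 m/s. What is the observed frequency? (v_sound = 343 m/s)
f_obs = f·v/(v − v_s) = 998.5 Hz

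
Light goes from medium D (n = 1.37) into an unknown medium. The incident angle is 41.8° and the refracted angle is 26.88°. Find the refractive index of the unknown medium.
n₂ = n₁·sin θ₁ / sin θ₂ = 2.02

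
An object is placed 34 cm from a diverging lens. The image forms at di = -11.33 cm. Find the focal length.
1/f = 1/do + 1/di → f = -16.99 cm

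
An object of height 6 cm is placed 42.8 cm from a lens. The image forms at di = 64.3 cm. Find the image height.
hi = (-di/do) × ho = -9.014 cm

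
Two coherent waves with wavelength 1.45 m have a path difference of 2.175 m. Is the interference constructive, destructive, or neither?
destructive — path difference = 1.5λ, an odd multiple of λ/2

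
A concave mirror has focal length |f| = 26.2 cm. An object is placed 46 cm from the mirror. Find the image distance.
f = +26.2 cm (concave); 1/di = 1/f − 1/do → di = 60.87 cm (real image, in front of mirror)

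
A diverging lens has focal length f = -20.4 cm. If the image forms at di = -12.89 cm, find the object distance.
1/do = 1/f − 1/di → do = 35.01 cm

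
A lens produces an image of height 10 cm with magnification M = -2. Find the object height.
ho = |hi|/|M| = 5 cm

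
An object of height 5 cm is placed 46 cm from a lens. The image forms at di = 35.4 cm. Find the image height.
hi = (-di/do) × ho = -3.848 cm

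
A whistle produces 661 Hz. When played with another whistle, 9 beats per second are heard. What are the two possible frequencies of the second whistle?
f₂ = 661 ± 9 Hz → 670 Hz or 652 Hz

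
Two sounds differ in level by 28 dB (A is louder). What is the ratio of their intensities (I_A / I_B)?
I_A/I_B = 10^(Δβ/10) = 631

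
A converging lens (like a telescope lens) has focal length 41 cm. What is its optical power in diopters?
P = 1/f = 2.439 D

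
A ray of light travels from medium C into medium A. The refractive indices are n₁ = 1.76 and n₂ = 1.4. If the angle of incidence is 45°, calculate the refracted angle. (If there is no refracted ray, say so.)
sin θ₂ = (n₁/n₂)·sin θ₁ = 0.8889 → θ₂ = 62.74°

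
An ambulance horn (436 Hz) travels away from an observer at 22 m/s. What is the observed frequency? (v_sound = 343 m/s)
f_obs = f·v/(v + v_s) = 409.7 Hz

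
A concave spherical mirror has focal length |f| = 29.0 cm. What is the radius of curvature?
R = 2|f| = 58 cm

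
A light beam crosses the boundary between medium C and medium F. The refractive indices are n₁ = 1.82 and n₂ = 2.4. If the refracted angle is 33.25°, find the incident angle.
sin θ₁ = (n₂/n₁)·sin θ₂ → θ₁ = 46.3°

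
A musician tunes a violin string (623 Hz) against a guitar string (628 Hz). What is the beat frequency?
5 Hz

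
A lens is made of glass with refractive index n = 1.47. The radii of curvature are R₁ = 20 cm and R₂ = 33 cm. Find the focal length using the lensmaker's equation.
1/f = (n − 1)(1/R₁ − 1/R₂) → f = 108 cm (converging lens)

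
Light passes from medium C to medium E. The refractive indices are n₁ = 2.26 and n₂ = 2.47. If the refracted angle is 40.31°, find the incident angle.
sin θ₁ = (n₂/n₁)·sin θ₂ → θ₁ = 44.99°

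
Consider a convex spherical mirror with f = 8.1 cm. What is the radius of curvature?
R = 2|f| = 16.2 cm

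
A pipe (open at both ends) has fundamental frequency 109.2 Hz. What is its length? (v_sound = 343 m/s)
L = v/(2f₁) = 1.571 m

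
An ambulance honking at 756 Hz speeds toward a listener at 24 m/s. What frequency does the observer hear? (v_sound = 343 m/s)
f_obs = f·v/(v − v_s) = 812.9 Hz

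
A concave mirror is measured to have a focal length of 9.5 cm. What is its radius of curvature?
R = 2|f| = 19 cm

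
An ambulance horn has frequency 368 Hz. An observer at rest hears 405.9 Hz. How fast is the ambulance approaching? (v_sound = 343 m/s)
v_s = v·(1 − f/f_obs) = 32.03 m/s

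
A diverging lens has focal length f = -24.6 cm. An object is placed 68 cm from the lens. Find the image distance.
1/di = 1/f − 1/do → di = -18.06 cm (virtual image)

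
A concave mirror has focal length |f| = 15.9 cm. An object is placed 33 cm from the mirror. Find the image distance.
f = +15.9 cm (concave); 1/di = 1/f − 1/do → di = 30.68 cm (real image, in front of mirror)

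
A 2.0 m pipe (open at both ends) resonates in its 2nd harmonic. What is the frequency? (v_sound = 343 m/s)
fₙ = nv/(2L) = 171.5 Hz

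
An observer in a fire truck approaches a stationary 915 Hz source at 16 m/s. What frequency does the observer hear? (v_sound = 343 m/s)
f_obs = f·(v + v_o)/v = 957.7 Hz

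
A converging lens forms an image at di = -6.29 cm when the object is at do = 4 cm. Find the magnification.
M = −di/do = 1.573 (upright image)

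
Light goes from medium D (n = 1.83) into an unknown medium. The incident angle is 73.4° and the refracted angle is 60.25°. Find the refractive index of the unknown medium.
n₂ = n₁·sin θ₁ / sin θ₂ = 2.02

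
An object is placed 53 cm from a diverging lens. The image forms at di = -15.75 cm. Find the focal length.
1/f = 1/do + 1/di → f = -22.41 cm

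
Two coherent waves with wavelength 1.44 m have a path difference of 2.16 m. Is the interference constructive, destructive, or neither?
destructive — path difference = 1.5λ, an odd multiple of λ/2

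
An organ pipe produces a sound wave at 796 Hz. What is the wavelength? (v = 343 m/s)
λ = v/f = 0.4309 m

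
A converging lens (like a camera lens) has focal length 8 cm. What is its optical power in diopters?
P = 1/f = 12.5 D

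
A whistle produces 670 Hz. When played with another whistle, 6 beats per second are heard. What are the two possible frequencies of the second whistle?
f₂ = 670 ± 6 Hz → 676 Hz or 664 Hz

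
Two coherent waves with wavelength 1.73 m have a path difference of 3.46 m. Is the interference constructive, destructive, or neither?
constructive — path difference = 2λ, a whole number of wavelengths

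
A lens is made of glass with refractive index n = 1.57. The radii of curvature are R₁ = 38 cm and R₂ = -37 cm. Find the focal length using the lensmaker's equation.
1/f = (n − 1)(1/R₁ − 1/R₂) → f = 32.89 cm (converging lens)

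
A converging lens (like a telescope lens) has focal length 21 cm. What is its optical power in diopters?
P = 1/f = 4.762 D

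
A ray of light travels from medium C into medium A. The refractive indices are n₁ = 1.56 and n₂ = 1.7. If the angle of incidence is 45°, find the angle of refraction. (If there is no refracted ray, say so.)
sin θ₂ = (n₁/n₂)·sin θ₁ = 0.6489 → θ₂ = 40.46°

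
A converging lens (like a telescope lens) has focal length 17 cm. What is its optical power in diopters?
P = 1/f = 5.882 D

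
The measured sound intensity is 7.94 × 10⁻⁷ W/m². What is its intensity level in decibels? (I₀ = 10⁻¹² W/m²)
β = 10·log₁₀(I/I₀) = 59 dB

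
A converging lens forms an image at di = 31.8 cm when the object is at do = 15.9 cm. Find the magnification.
M = −di/do = -2 (inverted image)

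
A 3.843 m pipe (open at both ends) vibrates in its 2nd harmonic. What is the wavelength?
λₙ = 2L/n = 3.843 m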